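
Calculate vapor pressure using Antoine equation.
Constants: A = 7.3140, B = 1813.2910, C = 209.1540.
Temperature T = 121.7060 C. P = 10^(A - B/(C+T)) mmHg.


C+T = 330.8600
B/(C+T) = 5.4805
log10(P) = 7.3140 - 5.4805 = 1.8335
P = 10^1.8335 = 68.1493 mmHg

68.1493 mmHg


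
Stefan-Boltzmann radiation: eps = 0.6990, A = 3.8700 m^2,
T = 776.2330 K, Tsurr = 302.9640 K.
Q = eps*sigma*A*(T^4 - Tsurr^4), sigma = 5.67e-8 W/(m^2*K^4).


T^4 = 3.6305e+11
Tsurr^4 = 8.4249e+09
Q = 0.6990 * 5.67e-8 * 3.8700 * 3.5463e+11 = 54392.9608 W

54392.9608 W


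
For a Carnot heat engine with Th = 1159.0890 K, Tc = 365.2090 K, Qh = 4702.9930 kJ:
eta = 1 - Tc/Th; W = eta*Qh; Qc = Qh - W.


eta = 1 - 365.2090/1159.0890 = 0.6849
W = 0.6849 * 4702.9930 = 3221.1608 kJ
Qc = 4702.9930 - 3221.1608 = 1481.8322 kJ

eta = 68.4917%, W = 3221.1608 kJ, Qc = 1481.8322 kJ


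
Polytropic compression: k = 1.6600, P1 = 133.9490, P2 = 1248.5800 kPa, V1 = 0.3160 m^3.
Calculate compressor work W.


(k-1)/k = 0.3976
(P2/P1)^exp = 2.4292
W = 2.5152 * 133.9490 * 0.3160 * (2.4292 - 1) = 152.1490 kJ

152.1490 kJ


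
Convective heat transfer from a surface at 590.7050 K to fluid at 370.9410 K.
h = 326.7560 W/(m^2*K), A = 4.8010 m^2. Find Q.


dT = 219.7640 K
Q = 326.7560 * 4.8010 * 219.7640 = 344755.9960 W

344755.9960 W


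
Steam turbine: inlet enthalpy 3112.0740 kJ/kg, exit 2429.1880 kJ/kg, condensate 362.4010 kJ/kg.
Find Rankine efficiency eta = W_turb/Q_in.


W = 682.8860 kJ/kg
Q_in = 2749.6730 kJ/kg
eta = 0.2484 = 24.8352%

eta = 24.8352%


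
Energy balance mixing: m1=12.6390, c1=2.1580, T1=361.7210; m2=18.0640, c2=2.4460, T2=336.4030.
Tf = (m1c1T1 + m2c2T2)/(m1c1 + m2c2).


num = 24729.7397
den = 71.4595
Tf = 346.0665 K

346.0665 K


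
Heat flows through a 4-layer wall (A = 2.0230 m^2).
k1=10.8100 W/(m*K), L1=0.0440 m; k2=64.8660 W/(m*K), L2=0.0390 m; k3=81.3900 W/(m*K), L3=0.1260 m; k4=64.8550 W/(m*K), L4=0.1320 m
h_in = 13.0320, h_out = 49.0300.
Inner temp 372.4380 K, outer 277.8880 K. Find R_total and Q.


R_conv_in = 1/(13.0320*2.0230) = 0.0379
R_1 = 0.0440/(10.8100*2.0230) = 0.0020
R_2 = 0.0390/(64.8660*2.0230) = 0.0003
R_3 = 0.1260/(81.3900*2.0230) = 0.0008
R_4 = 0.1320/(64.8550*2.0230) = 0.0010
R_conv_out = 1/(49.0300*2.0230) = 0.0101
R_total = 0.0521 K/W
Q = 94.5500 / 0.0521 = 1815.0113 W

R_total = 0.0521 K/W, Q = 1815.0113 W


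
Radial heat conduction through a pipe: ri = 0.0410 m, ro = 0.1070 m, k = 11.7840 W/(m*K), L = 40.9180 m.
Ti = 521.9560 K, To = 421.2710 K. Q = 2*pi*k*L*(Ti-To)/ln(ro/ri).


dT = 100.6850 K
ln(ro/ri) = 0.9593
Q = 2*pi*11.7840*40.9180*100.6850 / 0.9593 = 317992.5188 W

317992.5188 W


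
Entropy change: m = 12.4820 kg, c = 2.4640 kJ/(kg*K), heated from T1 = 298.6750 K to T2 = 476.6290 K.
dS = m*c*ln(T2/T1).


T2/T1 = 1.5958
ln(T2/T1) = 0.4674
dS = 12.4820 * 2.4640 * 0.4674 = 14.3746 kJ/K

14.3746 kJ/K


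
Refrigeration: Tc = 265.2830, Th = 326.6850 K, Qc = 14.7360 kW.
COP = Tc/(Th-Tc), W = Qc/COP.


COP = 265.2830 / 61.4020 = 4.3204
W = 14.7360 / 4.3204 = 3.4108 kW

COP = 4.3204, W = 3.4108 kW


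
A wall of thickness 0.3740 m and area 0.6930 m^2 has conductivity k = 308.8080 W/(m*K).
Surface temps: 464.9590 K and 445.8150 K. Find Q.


dT = 19.1440 K
Q = 308.8080 * 0.6930 * 19.1440 / 0.3740 = 10954.2554 W

10954.2554 W


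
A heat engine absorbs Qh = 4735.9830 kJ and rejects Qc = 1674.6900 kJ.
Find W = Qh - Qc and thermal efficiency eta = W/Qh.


W = 4735.9830 - 1674.6900 = 3061.2930 kJ
eta = 3061.2930 / 4735.9830 = 0.6464 = 64.6390%

W = 3061.2930 kJ, eta = 64.6390%


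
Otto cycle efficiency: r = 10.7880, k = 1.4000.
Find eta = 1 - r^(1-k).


r^(k-1) = 2.5893
eta = 1 - 1/2.5893 = 0.6138 = 61.3790%

61.3790%


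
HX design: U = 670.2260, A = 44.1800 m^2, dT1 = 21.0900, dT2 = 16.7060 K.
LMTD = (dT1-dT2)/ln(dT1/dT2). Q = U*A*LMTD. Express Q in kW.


LMTD = 18.8129 K
Q = 670.2260 * 44.1800 * 18.8129 = 557062.2400 W = 557.0622 kW

557.0622 kW


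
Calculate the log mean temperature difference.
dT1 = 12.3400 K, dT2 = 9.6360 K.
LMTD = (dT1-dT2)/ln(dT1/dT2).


dT1/dT2 = 1.2806
ln(dT1/dT2) = 0.2473
LMTD = 2.7040 / 0.2473 = 10.9323 K

10.9323 K


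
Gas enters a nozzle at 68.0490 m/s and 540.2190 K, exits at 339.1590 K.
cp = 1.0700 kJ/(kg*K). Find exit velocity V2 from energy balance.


dT = 201.0600 K
2*cp*1000*dT = 430268.4000
V1^2 = 4630.6664
V2 = sqrt(434899.0664) = 659.4688 m/s

659.4688 m/s


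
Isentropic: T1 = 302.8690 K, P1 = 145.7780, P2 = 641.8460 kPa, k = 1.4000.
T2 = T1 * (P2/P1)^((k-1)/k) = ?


(k-1)/k = 0.2857
(P2/P1)^exp = 1.5273
T2 = 302.8690 * 1.5273 = 462.5729 K

462.5729 K


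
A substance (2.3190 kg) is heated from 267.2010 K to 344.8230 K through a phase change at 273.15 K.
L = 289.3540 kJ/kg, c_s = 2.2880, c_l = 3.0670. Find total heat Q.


Q1 (sensible, solid) = 2.3190 * 2.2880 * 5.9490 = 31.5646 kJ
Q2 (latent) = 2.3190 * 289.3540 = 671.0119 kJ
Q3 (sensible, liquid) = 2.3190 * 3.0670 * 71.6730 = 509.7651 kJ
Q_total = 1212.3417 kJ

1212.3417 kJ


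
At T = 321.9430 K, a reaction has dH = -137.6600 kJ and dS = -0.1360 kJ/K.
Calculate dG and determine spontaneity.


T*dS = 321.9430 * -0.1360 = -43.7842 kJ
dG = -137.6600 + 43.7842 = -93.8758 kJ (spontaneous)

dG = -93.8758 kJ, spontaneous


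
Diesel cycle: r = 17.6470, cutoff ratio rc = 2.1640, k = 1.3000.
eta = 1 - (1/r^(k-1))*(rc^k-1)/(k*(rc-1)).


r^(k-1) = 2.3659
rc^k = 2.7279
eta = 0.5174 = 51.7352%

51.7352%


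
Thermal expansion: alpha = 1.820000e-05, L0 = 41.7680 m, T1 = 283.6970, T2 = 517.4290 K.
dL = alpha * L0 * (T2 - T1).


dT = 233.7320 K
dL = 1.820000e-05 * 41.7680 * 233.7320 = 0.177678 m
L_final = 41.945678 m

dL = 0.177678 m


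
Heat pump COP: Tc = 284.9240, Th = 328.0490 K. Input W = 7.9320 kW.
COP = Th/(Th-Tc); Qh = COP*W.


COP = 328.0490 / 43.1250 = 7.6069
Qh = 7.6069 * 7.9320 = 60.3382 kW

COP = 7.6069, Qh = 60.3382 kW


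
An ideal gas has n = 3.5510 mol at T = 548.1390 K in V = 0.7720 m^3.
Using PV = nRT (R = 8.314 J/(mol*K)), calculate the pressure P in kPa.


P = nRT/V = 3.5510 * 8.314 * 548.1390 / 0.7720
= 16182.7154 / 0.7720 = 20962.0665 Pa = 20.9621 kPa

20.9621 kPa


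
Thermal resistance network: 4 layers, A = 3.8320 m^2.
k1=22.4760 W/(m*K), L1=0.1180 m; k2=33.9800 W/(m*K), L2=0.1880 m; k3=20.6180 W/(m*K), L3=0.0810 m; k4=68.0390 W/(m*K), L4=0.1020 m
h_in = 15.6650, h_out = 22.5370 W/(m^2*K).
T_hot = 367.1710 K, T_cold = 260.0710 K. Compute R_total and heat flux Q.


R_conv_in = 1/(15.6650*3.8320) = 0.0167
R_1 = 0.1180/(22.4760*3.8320) = 0.0014
R_2 = 0.1880/(33.9800*3.8320) = 0.0014
R_3 = 0.0810/(20.6180*3.8320) = 0.0010
R_4 = 0.1020/(68.0390*3.8320) = 0.0004
R_conv_out = 1/(22.5370*3.8320) = 0.0116
R_total = 0.0325 K/W
Q = 107.1000 / 0.0325 = 3298.6023 W

R_total = 0.0325 K/W, Q = 3298.6023 W


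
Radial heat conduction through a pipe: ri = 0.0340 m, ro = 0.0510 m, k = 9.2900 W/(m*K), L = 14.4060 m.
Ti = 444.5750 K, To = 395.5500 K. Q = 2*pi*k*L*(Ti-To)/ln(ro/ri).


dT = 49.0250 K
ln(ro/ri) = 0.4055
Q = 2*pi*9.2900*14.4060*49.0250 / 0.4055 = 101672.4076 W

101672.4076 W


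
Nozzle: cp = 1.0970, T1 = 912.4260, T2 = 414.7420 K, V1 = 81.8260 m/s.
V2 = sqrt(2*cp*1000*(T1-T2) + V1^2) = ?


dT = 497.6840 K
2*cp*1000*dT = 1091918.6960
V1^2 = 6695.4943
V2 = sqrt(1098614.1903) = 1048.1480 m/s

1048.1480 m/s


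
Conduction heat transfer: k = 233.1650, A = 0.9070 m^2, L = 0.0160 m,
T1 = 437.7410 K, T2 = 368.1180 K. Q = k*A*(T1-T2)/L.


dT = 69.6230 K
Q = 233.1650 * 0.9070 * 69.6230 / 0.0160 = 920244.8527 W

920244.8527 W


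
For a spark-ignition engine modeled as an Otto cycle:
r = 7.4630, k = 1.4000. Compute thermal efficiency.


r^(k-1) = 2.2344
eta = 1 - 1/2.2344 = 0.5525 = 55.2457%

55.2457%


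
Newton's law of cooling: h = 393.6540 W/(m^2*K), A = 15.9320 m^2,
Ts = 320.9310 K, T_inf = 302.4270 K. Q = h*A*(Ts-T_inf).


dT = 18.5040 K
Q = 393.6540 * 15.9320 * 18.5040 = 116051.4541 W

116051.4541 W


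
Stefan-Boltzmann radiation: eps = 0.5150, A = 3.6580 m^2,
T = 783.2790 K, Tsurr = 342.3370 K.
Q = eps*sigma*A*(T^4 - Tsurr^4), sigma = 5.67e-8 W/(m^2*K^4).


T^4 = 3.7641e+11
Tsurr^4 = 1.3735e+10
Q = 0.5150 * 5.67e-8 * 3.6580 * 3.6268e+11 = 38739.7731 W

38739.7731 W


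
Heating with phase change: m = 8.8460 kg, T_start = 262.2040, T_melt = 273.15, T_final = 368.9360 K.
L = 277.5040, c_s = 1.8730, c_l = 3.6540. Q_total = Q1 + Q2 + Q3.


Q1 (sensible, solid) = 8.8460 * 1.8730 * 10.9460 = 181.3594 kJ
Q2 (latent) = 8.8460 * 277.5040 = 2454.8004 kJ
Q3 (sensible, liquid) = 8.8460 * 3.6540 * 95.7860 = 3096.1181 kJ
Q_total = 5732.2779 kJ

5732.2779 kJ


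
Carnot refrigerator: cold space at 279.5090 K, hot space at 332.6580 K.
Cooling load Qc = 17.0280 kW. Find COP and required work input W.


COP = 279.5090 / 53.1490 = 5.2590
W = 17.0280 / 5.2590 = 3.2379 kW

COP = 5.2590, W = 3.2379 kW


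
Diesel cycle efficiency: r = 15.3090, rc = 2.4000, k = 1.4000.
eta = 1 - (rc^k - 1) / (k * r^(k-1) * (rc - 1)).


r^(k-1) = 2.9784
rc^k = 3.4064
eta = 0.5878 = 58.7776%

58.7776%


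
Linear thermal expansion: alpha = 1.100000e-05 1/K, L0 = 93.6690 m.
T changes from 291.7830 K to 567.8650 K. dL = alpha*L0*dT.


dT = 276.0820 K
dL = 1.100000e-05 * 93.6690 * 276.0820 = 0.284464 m
L_final = 93.953464 m

dL = 0.284464 m


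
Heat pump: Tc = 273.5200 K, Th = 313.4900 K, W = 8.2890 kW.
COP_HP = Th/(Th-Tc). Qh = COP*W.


COP = 313.4900 / 39.9700 = 7.8431
Qh = 7.8431 * 8.2890 = 65.0117 kW

COP = 7.8431, Qh = 65.0117 kW


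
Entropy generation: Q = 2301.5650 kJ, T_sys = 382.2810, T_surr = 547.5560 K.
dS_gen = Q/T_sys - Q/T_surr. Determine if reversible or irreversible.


dS_sys = 2301.5650/382.2810 = 6.0206 kJ/K
dS_surr = -2301.5650/547.5560 = -4.2033 kJ/K
dS_gen = 6.0206 - 4.2033 = 1.8173 kJ/K (irreversible)

dS_gen = 1.8173 kJ/K, irreversible


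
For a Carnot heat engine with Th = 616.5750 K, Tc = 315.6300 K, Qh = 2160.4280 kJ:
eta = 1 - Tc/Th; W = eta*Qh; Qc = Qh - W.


eta = 1 - 315.6300/616.5750 = 0.4881
W = 0.4881 * 2160.4280 = 1054.4865 kJ
Qc = 2160.4280 - 1054.4865 = 1105.9415 kJ

eta = 48.8091%, W = 1054.4865 kJ, Qc = 1105.9415 kJ


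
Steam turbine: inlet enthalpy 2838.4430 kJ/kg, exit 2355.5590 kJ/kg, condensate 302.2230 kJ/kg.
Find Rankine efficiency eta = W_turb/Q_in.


W = 482.8840 kJ/kg
Q_in = 2536.2200 kJ/kg
eta = 0.1904 = 19.0395%

eta = 19.0395%


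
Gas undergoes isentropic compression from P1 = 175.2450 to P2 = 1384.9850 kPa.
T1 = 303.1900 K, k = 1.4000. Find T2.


(k-1)/k = 0.2857
(P2/P1)^exp = 1.8052
T2 = 303.1900 * 1.8052 = 547.3045 K

547.3045 K


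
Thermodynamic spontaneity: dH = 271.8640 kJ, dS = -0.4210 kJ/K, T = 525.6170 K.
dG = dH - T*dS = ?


T*dS = 525.6170 * -0.4210 = -221.2848 kJ
dG = 271.8640 + 221.2848 = 493.1488 kJ (non-spontaneous)

dG = 493.1488 kJ, non-spontaneous


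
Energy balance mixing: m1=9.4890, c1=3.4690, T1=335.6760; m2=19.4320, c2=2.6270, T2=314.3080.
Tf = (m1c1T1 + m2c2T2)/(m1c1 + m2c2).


num = 27094.3134
den = 83.9652
Tf = 322.6850 K

322.6850 K


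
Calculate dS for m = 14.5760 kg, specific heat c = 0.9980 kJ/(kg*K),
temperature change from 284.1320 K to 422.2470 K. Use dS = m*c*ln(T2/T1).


T2/T1 = 1.4861
ln(T2/T1) = 0.3962
dS = 14.5760 * 0.9980 * 0.3962 = 5.7628 kJ/K

5.7628 kJ/K


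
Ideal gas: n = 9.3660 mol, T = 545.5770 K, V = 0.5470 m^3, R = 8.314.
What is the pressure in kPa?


P = nRT/V = 9.3660 * 8.314 * 545.5770 / 0.5470
= 42483.4939 / 0.5470 = 77666.3509 Pa = 77.6664 kPa

77.6664 kPa


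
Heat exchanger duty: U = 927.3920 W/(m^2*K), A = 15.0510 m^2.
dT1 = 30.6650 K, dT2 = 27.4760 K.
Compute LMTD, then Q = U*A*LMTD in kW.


LMTD = 29.0413 K
Q = 927.3920 * 15.0510 * 29.0413 = 405363.9420 W = 405.3639 kW

405.3639 kW


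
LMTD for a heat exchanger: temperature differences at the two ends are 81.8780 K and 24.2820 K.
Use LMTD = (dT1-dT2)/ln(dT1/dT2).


dT1/dT2 = 3.3720
ln(dT1/dT2) = 1.2155
LMTD = 57.5960 / 1.2155 = 47.3848 K

47.3848 K


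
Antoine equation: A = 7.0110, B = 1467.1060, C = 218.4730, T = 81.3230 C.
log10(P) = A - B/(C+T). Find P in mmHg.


C+T = 299.7960
B/(C+T) = 4.8937
log10(P) = 7.0110 - 4.8937 = 2.1173
P = 10^2.1173 = 131.0144 mmHg

131.0144 mmHg


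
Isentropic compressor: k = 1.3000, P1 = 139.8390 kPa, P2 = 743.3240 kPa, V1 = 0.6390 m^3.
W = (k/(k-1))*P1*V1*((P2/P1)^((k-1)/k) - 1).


(k-1)/k = 0.2308
(P2/P1)^exp = 1.4704
W = 4.3333 * 139.8390 * 0.6390 * (1.4704 - 1) = 182.1444 kJ

182.1444 kJ


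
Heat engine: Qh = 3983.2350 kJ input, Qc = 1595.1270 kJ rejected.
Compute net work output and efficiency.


W = 3983.2350 - 1595.1270 = 2388.1080 kJ
eta = 2388.1080 / 3983.2350 = 0.5995 = 59.9540%

W = 2388.1080 kJ, eta = 59.9540%


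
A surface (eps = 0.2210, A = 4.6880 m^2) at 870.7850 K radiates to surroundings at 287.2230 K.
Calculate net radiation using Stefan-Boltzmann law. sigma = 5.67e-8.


T^4 = 5.7497e+11
Tsurr^4 = 6.8058e+09
Q = 0.2210 * 5.67e-8 * 4.6880 * 5.6816e+11 = 33376.0843 W

33376.0843 W


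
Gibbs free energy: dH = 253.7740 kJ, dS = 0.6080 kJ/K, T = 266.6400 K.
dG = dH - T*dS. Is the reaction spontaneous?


T*dS = 266.6400 * 0.6080 = 162.1171 kJ
dG = 253.7740 - 162.1171 = 91.6569 kJ (non-spontaneous)

dG = 91.6569 kJ, non-spontaneous


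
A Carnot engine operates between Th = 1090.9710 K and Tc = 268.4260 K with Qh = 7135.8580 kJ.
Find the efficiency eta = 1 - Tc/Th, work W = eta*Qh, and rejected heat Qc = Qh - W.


eta = 1 - 268.4260/1090.9710 = 0.7540
W = 0.7540 * 7135.8580 = 5380.1286 kJ
Qc = 7135.8580 - 5380.1286 = 1755.7294 kJ

eta = 75.3957%, W = 5380.1286 kJ, Qc = 1755.7294 kJ


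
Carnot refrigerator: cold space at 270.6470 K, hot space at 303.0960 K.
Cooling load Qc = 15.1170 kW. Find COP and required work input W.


COP = 270.6470 / 32.4490 = 8.3407
W = 15.1170 / 8.3407 = 1.8124 kW

COP = 8.3407, W = 1.8124 kW


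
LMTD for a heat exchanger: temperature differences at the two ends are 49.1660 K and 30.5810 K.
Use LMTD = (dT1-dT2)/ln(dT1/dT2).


dT1/dT2 = 1.6077
ln(dT1/dT2) = 0.4748
LMTD = 18.5850 / 0.4748 = 39.1409 K

39.1409 K


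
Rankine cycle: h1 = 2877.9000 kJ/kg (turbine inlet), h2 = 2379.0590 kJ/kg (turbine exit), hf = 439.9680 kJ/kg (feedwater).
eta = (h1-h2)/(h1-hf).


W = 498.8410 kJ/kg
Q_in = 2437.9320 kJ/kg
eta = 0.2046 = 20.4616%

eta = 20.4616%


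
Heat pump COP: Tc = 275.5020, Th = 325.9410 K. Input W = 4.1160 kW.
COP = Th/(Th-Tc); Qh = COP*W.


COP = 325.9410 / 50.4390 = 6.4621
Qh = 6.4621 * 4.1160 = 26.5979 kW

COP = 6.4621, Qh = 26.5979 kW


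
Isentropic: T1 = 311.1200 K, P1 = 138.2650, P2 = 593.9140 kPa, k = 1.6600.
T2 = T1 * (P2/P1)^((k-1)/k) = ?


(k-1)/k = 0.3976
(P2/P1)^exp = 1.7852
T2 = 311.1200 * 1.7852 = 555.4016 K

555.4016 K


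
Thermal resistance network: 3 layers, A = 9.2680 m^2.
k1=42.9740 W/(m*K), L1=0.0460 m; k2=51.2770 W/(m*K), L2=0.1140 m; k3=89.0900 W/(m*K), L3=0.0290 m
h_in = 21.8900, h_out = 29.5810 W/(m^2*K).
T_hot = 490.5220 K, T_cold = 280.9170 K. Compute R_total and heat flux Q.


R_conv_in = 1/(21.8900*9.2680) = 0.0049
R_1 = 0.0460/(42.9740*9.2680) = 0.0001
R_2 = 0.1140/(51.2770*9.2680) = 0.0002
R_3 = 0.0290/(89.0900*9.2680) = 3.5122e-05
R_conv_out = 1/(29.5810*9.2680) = 0.0036
R_total = 0.0090 K/W
Q = 209.6050 / 0.0090 = 23374.7498 W

R_total = 0.0090 K/W, Q = 23374.7498 W


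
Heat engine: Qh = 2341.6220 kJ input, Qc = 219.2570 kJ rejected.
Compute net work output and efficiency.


W = 2341.6220 - 219.2570 = 2122.3650 kJ
eta = 2122.3650 / 2341.6220 = 0.9064 = 90.6365%

W = 2122.3650 kJ, eta = 90.6365%


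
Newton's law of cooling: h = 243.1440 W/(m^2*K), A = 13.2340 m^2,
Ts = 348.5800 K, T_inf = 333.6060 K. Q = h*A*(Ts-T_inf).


dT = 14.9740 K
Q = 243.1440 * 13.2340 * 14.9740 = 48182.8535 W

48182.8535 W


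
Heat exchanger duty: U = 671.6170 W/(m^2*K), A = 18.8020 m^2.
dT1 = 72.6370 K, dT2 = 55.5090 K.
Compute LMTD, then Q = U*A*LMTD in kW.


LMTD = 63.6896 K
Q = 671.6170 * 18.8020 * 63.6896 = 804256.0187 W = 804.2560 kW

804.2560 kW


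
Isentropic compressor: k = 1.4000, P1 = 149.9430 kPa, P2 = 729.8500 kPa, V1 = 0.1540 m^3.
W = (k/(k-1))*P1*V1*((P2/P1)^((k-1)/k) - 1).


(k-1)/k = 0.2857
(P2/P1)^exp = 1.5717
W = 3.5000 * 149.9430 * 0.1540 * (1.5717 - 1) = 46.2055 kJ

46.2055 kJ


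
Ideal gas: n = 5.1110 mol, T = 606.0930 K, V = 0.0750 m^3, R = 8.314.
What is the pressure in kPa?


P = nRT/V = 5.1110 * 8.314 * 606.0930 / 0.0750
= 25754.6214 / 0.0750 = 343394.9515 Pa = 343.3950 kPa

343.3950 kPa


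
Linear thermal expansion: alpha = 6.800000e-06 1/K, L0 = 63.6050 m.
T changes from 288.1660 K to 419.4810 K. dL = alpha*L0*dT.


dT = 131.3150 K
dL = 6.800000e-06 * 63.6050 * 131.3150 = 0.056796 m
L_final = 63.661796 m

dL = 0.056796 m


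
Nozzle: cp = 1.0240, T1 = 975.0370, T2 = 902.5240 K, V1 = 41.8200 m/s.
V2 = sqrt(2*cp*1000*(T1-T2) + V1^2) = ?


dT = 72.5130 K
2*cp*1000*dT = 148506.6240
V1^2 = 1748.9124
V2 = sqrt(150255.5364) = 387.6281 m/s

387.6281 m/s


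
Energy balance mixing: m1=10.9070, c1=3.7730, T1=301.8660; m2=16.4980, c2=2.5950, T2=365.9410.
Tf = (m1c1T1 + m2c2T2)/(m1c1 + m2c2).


num = 28089.2027
den = 83.9644
Tf = 334.5370 K

334.5370 K


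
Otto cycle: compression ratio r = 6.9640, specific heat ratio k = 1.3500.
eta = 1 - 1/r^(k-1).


r^(k-1) = 1.9724
eta = 1 - 1/1.9724 = 0.4930 = 49.3010%

49.3010%


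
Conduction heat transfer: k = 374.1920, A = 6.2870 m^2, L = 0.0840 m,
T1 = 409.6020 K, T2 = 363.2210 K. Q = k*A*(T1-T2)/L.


dT = 46.3810 K
Q = 374.1920 * 6.2870 * 46.3810 / 0.0840 = 1298968.9818 W

1298968.9818 W


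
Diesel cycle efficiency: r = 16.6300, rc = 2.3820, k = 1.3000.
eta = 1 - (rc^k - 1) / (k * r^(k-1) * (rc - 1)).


r^(k-1) = 2.3242
rc^k = 3.0905
eta = 0.4994 = 49.9361%

49.9361%


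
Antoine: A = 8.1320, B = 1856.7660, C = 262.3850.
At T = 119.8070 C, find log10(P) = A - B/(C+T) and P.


C+T = 382.1920
B/(C+T) = 4.8582
log10(P) = 8.1320 - 4.8582 = 3.2738
P = 10^3.2738 = 1878.4422 mmHg

1878.4422 mmHg


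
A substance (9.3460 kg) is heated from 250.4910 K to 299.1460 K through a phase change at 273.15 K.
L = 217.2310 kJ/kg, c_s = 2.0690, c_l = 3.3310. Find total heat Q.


Q1 (sensible, solid) = 9.3460 * 2.0690 * 22.6590 = 438.1542 kJ
Q2 (latent) = 9.3460 * 217.2310 = 2030.2409 kJ
Q3 (sensible, liquid) = 9.3460 * 3.3310 * 25.9960 = 809.2951 kJ
Q_total = 3277.6903 kJ

3277.6903 kJ


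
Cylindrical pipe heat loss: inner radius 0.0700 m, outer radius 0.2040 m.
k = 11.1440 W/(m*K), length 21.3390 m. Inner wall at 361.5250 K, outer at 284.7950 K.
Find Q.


dT = 76.7300 K
ln(ro/ri) = 1.0696
Q = 2*pi*11.1440*21.3390*76.7300 / 1.0696 = 107183.7109 W

107183.7109 W


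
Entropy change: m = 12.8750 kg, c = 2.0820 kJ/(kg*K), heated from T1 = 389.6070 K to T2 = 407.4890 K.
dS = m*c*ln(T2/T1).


T2/T1 = 1.0459
ln(T2/T1) = 0.0449
dS = 12.8750 * 2.0820 * 0.0449 = 1.2029 kJ/K

1.2029 kJ/K


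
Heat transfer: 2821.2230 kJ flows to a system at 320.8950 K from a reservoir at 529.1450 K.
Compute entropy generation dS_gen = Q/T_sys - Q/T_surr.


dS_sys = 2821.2230/320.8950 = 8.7917 kJ/K
dS_surr = -2821.2230/529.1450 = -5.3317 kJ/K
dS_gen = 8.7917 - 5.3317 = 3.4601 kJ/K (irreversible)

dS_gen = 3.4601 kJ/K, irreversible


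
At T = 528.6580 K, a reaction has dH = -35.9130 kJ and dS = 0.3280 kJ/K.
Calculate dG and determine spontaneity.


T*dS = 528.6580 * 0.3280 = 173.3998 kJ
dG = -35.9130 - 173.3998 = -209.3128 kJ (spontaneous)

dG = -209.3128 kJ, spontaneous


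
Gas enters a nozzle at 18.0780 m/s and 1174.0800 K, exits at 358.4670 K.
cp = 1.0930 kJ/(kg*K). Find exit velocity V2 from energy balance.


dT = 815.6130 K
2*cp*1000*dT = 1782930.0180
V1^2 = 326.8141
V2 = sqrt(1783256.8321) = 1335.3864 m/s

1335.3864 m/s


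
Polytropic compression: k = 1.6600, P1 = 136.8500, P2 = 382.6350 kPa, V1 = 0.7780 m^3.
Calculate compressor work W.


(k-1)/k = 0.3976
(P2/P1)^exp = 1.5050
W = 2.5152 * 136.8500 * 0.7780 * (1.5050 - 1) = 135.2354 kJ

135.2354 kJ


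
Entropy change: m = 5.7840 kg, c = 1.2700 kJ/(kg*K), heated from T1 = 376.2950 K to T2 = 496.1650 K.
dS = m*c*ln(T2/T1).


T2/T1 = 1.3186
ln(T2/T1) = 0.2765
dS = 5.7840 * 1.2700 * 0.2765 = 2.0313 kJ/K

2.0313 kJ/K


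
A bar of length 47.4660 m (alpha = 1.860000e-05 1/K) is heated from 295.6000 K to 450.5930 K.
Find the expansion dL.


dT = 154.9930 K
dL = 1.860000e-05 * 47.4660 * 154.9930 = 0.136838 m
L_final = 47.602838 m

dL = 0.136838 m


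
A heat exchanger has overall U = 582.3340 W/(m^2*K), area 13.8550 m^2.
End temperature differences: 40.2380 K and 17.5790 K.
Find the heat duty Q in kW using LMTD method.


LMTD = 27.3624 K
Q = 582.3340 * 13.8550 * 27.3624 = 220766.4420 W = 220.7664 kW

220.7664 kW


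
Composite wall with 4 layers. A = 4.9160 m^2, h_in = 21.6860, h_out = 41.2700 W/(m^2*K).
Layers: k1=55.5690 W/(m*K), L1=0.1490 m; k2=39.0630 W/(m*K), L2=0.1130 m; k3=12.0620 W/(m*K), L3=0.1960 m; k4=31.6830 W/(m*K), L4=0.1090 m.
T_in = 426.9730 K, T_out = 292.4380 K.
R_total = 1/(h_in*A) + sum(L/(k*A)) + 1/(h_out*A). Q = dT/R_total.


R_conv_in = 1/(21.6860*4.9160) = 0.0094
R_1 = 0.1490/(55.5690*4.9160) = 0.0005
R_2 = 0.1130/(39.0630*4.9160) = 0.0006
R_3 = 0.1960/(12.0620*4.9160) = 0.0033
R_4 = 0.1090/(31.6830*4.9160) = 0.0007
R_conv_out = 1/(41.2700*4.9160) = 0.0049
R_total = 0.0194 K/W
Q = 134.5350 / 0.0194 = 6917.6178 W

R_total = 0.0194 K/W, Q = 6917.6178 W


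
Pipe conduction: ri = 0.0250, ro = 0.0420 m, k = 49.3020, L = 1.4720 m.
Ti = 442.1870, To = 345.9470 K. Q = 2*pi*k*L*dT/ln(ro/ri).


dT = 96.2400 K
ln(ro/ri) = 0.5188
Q = 2*pi*49.3020*1.4720*96.2400 / 0.5188 = 84588.8378 W

84588.8378 W


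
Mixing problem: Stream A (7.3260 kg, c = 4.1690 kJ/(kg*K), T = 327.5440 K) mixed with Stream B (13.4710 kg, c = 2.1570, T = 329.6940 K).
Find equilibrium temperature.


num = 19583.7807
den = 59.5990
Tf = 328.5922 K

328.5922 K


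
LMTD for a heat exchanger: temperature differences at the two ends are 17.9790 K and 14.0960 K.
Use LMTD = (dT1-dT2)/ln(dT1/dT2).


dT1/dT2 = 1.2755
ln(dT1/dT2) = 0.2433
LMTD = 3.8830 / 0.2433 = 15.9588 K

15.9588 K


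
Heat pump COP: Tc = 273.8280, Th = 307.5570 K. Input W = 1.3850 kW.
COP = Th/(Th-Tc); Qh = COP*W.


COP = 307.5570 / 33.7290 = 9.1185
Qh = 9.1185 * 1.3850 = 12.6291 kW

COP = 9.1185, Qh = 12.6291 kW


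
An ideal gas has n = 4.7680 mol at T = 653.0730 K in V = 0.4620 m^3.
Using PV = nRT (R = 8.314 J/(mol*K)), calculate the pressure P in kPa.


P = nRT/V = 4.7680 * 8.314 * 653.0730 / 0.4620
= 25888.5661 / 0.4620 = 56035.8573 Pa = 56.0359 kPa

56.0359 kPa


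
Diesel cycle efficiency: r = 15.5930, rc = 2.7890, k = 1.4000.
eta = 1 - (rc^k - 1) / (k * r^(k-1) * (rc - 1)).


r^(k-1) = 3.0003
rc^k = 4.2037
eta = 0.5737 = 57.3679%

57.3679%


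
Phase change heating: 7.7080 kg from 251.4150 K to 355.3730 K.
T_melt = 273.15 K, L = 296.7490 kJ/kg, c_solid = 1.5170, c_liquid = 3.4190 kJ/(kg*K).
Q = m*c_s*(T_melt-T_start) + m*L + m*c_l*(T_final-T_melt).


Q1 (sensible, solid) = 7.7080 * 1.5170 * 21.7350 = 254.1481 kJ
Q2 (latent) = 7.7080 * 296.7490 = 2287.3413 kJ
Q3 (sensible, liquid) = 7.7080 * 3.4190 * 82.2230 = 2166.8763 kJ
Q_total = 4708.3658 kJ

4708.3658 kJ


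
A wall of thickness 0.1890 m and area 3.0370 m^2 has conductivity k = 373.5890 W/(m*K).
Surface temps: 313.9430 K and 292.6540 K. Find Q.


dT = 21.2890 K
Q = 373.5890 * 3.0370 * 21.2890 / 0.1890 = 127800.4344 W

127800.4344 W


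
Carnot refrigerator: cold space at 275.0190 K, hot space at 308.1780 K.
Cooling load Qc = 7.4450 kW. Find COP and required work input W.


COP = 275.0190 / 33.1590 = 8.2939
W = 7.4450 / 8.2939 = 0.8976 kW

COP = 8.2939, W = 0.8976 kW


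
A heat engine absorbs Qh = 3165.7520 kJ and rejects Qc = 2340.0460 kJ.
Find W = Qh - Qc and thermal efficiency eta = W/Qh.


W = 3165.7520 - 2340.0460 = 825.7060 kJ
eta = 825.7060 / 3165.7520 = 0.2608 = 26.0825%

W = 825.7060 kJ, eta = 26.0825%


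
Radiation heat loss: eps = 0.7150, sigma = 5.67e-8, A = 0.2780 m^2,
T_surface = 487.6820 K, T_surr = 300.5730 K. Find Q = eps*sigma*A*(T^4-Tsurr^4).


T^4 = 5.6565e+10
Tsurr^4 = 8.1621e+09
Q = 0.7150 * 5.67e-8 * 0.2780 * 4.8403e+10 = 545.5124 W

545.5124 W


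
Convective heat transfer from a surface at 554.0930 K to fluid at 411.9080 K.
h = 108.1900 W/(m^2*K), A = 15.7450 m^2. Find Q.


dT = 142.1850 K
Q = 108.1900 * 15.7450 * 142.1850 = 242205.2586 W

242205.2586 W


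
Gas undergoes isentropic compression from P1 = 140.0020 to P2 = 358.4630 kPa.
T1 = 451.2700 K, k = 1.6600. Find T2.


(k-1)/k = 0.3976
(P2/P1)^exp = 1.4532
T2 = 451.2700 * 1.4532 = 655.8079 K

655.8079 K


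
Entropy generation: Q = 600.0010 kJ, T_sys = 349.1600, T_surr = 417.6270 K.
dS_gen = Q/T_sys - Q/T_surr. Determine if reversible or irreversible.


dS_sys = 600.0010/349.1600 = 1.7184 kJ/K
dS_surr = -600.0010/417.6270 = -1.4367 kJ/K
dS_gen = 1.7184 - 1.4367 = 0.2817 kJ/K (irreversible)

dS_gen = 0.2817 kJ/K, irreversible


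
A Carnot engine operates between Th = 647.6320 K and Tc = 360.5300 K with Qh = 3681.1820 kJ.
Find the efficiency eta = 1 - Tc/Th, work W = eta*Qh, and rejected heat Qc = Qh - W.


eta = 1 - 360.5300/647.6320 = 0.4433
W = 0.4433 * 3681.1820 = 1631.9063 kJ
Qc = 3681.1820 - 1631.9063 = 2049.2757 kJ

eta = 44.3310%, W = 1631.9063 kJ, Qc = 2049.2757 kJ


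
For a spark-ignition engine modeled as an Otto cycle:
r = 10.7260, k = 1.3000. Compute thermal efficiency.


r^(k-1) = 2.0377
eta = 1 - 1/2.0377 = 0.5092 = 50.9241%

50.9241%


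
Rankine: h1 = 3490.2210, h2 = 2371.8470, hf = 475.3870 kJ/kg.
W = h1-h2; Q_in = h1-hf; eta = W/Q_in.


W = 1118.3740 kJ/kg
Q_in = 3014.8340 kJ/kg
eta = 0.3710 = 37.0957%

eta = 37.0957%


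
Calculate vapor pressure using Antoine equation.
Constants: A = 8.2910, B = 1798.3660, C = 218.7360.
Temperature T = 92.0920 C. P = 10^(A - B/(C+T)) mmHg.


C+T = 310.8280
B/(C+T) = 5.7857
log10(P) = 8.2910 - 5.7857 = 2.5053
P = 10^2.5053 = 320.0905 mmHg

320.0905 mmHg


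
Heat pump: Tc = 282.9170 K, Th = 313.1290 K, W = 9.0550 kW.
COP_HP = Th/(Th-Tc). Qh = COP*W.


COP = 313.1290 / 30.2120 = 10.3644
Qh = 10.3644 * 9.0550 = 93.8496 kW

COP = 10.3644, Qh = 93.8496 kW


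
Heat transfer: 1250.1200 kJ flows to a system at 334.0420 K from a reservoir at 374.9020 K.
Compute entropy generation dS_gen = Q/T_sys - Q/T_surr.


dS_sys = 1250.1200/334.0420 = 3.7424 kJ/K
dS_surr = -1250.1200/374.9020 = -3.3345 kJ/K
dS_gen = 3.7424 - 3.3345 = 0.4079 kJ/K (irreversible)

dS_gen = 0.4079 kJ/K, irreversible


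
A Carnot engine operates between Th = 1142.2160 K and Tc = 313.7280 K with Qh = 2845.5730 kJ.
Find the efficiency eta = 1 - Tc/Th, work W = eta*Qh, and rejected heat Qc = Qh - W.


eta = 1 - 313.7280/1142.2160 = 0.7253
W = 0.7253 * 2845.5730 = 2063.9906 kJ
Qc = 2845.5730 - 2063.9906 = 781.5824 kJ

eta = 72.5334%, W = 2063.9906 kJ, Qc = 781.5824 kJ


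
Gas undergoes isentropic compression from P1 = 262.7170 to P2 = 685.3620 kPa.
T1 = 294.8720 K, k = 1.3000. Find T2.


(k-1)/k = 0.2308
(P2/P1)^exp = 1.2477
T2 = 294.8720 * 1.2477 = 367.9029 K

367.9029 K


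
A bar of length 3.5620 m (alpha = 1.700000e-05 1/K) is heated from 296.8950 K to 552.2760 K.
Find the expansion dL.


dT = 255.3810 K
dL = 1.700000e-05 * 3.5620 * 255.3810 = 0.015464 m
L_final = 3.577464 m

dL = 0.015464 m


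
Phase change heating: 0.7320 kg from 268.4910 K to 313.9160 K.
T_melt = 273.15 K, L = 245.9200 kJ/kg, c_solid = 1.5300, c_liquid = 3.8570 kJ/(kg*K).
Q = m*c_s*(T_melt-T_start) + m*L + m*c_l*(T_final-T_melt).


Q1 (sensible, solid) = 0.7320 * 1.5300 * 4.6590 = 5.2179 kJ
Q2 (latent) = 0.7320 * 245.9200 = 180.0134 kJ
Q3 (sensible, liquid) = 0.7320 * 3.8570 * 40.7660 = 115.0956 kJ
Q_total = 300.3270 kJ

300.3270 kJ


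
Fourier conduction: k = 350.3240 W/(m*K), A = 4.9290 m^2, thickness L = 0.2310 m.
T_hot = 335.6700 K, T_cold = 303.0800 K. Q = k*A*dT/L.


dT = 32.5900 K
Q = 350.3240 * 4.9290 * 32.5900 / 0.2310 = 243613.3532 W

243613.3532 W


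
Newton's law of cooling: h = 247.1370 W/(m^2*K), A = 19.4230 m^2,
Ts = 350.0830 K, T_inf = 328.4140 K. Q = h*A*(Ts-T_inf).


dT = 21.6690 K
Q = 247.1370 * 19.4230 * 21.6690 = 104014.2759 W

104014.2759 W


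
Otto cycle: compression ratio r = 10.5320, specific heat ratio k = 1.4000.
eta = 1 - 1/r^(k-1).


r^(k-1) = 2.5645
eta = 1 - 1/2.5645 = 0.6101 = 61.0062%

61.0062%


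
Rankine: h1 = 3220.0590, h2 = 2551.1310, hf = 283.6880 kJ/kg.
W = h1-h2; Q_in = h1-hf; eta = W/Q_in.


W = 668.9280 kJ/kg
Q_in = 2936.3710 kJ/kg
eta = 0.2278 = 22.7808%

eta = 22.7808%


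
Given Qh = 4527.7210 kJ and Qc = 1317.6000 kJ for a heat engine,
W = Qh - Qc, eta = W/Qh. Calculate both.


W = 4527.7210 - 1317.6000 = 3210.1210 kJ
eta = 3210.1210 / 4527.7210 = 0.7090 = 70.8993%

W = 3210.1210 kJ, eta = 70.8993%


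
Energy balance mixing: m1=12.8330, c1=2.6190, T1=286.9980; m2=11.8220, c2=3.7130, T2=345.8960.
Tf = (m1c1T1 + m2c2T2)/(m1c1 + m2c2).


num = 24829.0304
den = 77.5047
Tf = 320.3551 K

320.3551 K


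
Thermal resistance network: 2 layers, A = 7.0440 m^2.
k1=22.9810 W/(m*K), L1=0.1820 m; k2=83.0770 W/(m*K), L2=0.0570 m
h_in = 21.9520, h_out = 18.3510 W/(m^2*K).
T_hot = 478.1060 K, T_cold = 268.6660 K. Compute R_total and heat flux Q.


R_conv_in = 1/(21.9520*7.0440) = 0.0065
R_1 = 0.1820/(22.9810*7.0440) = 0.0011
R_2 = 0.0570/(83.0770*7.0440) = 9.7404e-05
R_conv_out = 1/(18.3510*7.0440) = 0.0077
R_total = 0.0154 K/W
Q = 209.4400 / 0.0154 = 13578.0984 W

R_total = 0.0154 K/W, Q = 13578.0984 W


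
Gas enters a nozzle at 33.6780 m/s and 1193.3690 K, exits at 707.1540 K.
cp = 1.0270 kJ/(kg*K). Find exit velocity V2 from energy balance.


dT = 486.2150 K
2*cp*1000*dT = 998685.6100
V1^2 = 1134.2077
V2 = sqrt(999819.8177) = 999.9099 m/s

999.9099 m/s


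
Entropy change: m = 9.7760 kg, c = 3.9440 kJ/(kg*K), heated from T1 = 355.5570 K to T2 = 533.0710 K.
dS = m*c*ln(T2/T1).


T2/T1 = 1.4993
ln(T2/T1) = 0.4050
dS = 9.7760 * 3.9440 * 0.4050 = 15.6142 kJ/K

15.6142 kJ/K


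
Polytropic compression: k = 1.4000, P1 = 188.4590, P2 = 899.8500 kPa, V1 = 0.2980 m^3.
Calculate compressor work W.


(k-1)/k = 0.2857
(P2/P1)^exp = 1.5631
W = 3.5000 * 188.4590 * 0.2980 * (1.5631 - 1) = 110.6844 kJ

110.6844 kJ


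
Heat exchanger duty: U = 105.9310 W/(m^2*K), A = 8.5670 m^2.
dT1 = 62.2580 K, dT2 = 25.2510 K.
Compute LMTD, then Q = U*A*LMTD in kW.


LMTD = 41.0086 K
Q = 105.9310 * 8.5670 * 41.0086 = 37215.7170 W = 37.2157 kW

37.2157 kW


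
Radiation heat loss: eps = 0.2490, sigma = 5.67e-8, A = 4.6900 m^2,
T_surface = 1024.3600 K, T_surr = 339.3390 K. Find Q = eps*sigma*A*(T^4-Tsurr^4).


T^4 = 1.1011e+12
Tsurr^4 = 1.3260e+10
Q = 0.2490 * 5.67e-8 * 4.6900 * 1.0878e+12 = 72028.4152 W

72028.4152 W


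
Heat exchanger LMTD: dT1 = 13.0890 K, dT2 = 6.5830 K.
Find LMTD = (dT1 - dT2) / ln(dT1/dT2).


dT1/dT2 = 1.9883
ln(dT1/dT2) = 0.6873
LMTD = 6.5060 / 0.6873 = 9.4663 K

9.4663 K


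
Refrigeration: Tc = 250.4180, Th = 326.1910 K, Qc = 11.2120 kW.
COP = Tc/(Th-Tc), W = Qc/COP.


COP = 250.4180 / 75.7730 = 3.3048
W = 11.2120 / 3.3048 = 3.3926 kW

COP = 3.3048, W = 3.3926 kW


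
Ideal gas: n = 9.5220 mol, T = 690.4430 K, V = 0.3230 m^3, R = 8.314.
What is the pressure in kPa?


P = nRT/V = 9.5220 * 8.314 * 690.4430 / 0.3230
= 54659.5470 / 0.3230 = 169224.6038 Pa = 169.2246 kPa

169.2246 kPa


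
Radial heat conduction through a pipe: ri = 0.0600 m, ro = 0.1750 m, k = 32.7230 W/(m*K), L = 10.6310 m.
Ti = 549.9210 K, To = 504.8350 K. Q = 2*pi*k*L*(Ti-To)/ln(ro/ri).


dT = 45.0860 K
ln(ro/ri) = 1.0704
Q = 2*pi*32.7230*10.6310*45.0860 / 1.0704 = 92063.1655 W

92063.1655 W


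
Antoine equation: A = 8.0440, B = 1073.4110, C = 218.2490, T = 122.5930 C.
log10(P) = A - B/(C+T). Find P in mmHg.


C+T = 340.8420
B/(C+T) = 3.1493
log10(P) = 8.0440 - 3.1493 = 4.8947
P = 10^4.8947 = 78470.7770 mmHg

78470.7770 mmHg


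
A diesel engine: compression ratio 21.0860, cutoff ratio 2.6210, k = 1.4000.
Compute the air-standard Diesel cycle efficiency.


r^(k-1) = 3.3853
rc^k = 3.8535
eta = 0.6286 = 62.8578%

62.8578%


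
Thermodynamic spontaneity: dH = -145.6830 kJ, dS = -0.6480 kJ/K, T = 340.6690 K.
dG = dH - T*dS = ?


T*dS = 340.6690 * -0.6480 = -220.7535 kJ
dG = -145.6830 + 220.7535 = 75.0705 kJ (non-spontaneous)

dG = 75.0705 kJ, non-spontaneous


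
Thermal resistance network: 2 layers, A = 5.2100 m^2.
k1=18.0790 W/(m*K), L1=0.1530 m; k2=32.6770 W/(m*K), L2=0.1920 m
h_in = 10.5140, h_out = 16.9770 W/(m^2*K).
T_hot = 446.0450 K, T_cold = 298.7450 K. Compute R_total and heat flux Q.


R_conv_in = 1/(10.5140*5.2100) = 0.0183
R_1 = 0.1530/(18.0790*5.2100) = 0.0016
R_2 = 0.1920/(32.6770*5.2100) = 0.0011
R_conv_out = 1/(16.9770*5.2100) = 0.0113
R_total = 0.0323 K/W
Q = 147.3000 / 0.0323 = 4558.4739 W

R_total = 0.0323 K/W, Q = 4558.4739 W


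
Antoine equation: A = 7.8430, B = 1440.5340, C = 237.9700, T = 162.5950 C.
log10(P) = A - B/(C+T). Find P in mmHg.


C+T = 400.5650
B/(C+T) = 3.5963
log10(P) = 7.8430 - 3.5963 = 4.2467
P = 10^4.2467 = 17650.0000 mmHg

17650.0000 mmHg


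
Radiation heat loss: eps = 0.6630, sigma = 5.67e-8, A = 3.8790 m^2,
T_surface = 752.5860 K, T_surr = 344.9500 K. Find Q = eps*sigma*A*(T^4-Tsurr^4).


T^4 = 3.2079e+11
Tsurr^4 = 1.4159e+10
Q = 0.6630 * 5.67e-8 * 3.8790 * 3.0663e+11 = 44713.2961 W

44713.2961 W


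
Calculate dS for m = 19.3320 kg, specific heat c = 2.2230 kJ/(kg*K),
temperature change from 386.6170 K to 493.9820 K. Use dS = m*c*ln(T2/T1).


T2/T1 = 1.2777
ln(T2/T1) = 0.2451
dS = 19.3320 * 2.2230 * 0.2451 = 10.5317 kJ/K

10.5317 kJ/K


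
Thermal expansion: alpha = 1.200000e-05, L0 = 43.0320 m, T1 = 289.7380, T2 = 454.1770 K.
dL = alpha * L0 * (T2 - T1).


dT = 164.4390 K
dL = 1.200000e-05 * 43.0320 * 164.4390 = 0.084914 m
L_final = 43.116914 m

dL = 0.084914 m


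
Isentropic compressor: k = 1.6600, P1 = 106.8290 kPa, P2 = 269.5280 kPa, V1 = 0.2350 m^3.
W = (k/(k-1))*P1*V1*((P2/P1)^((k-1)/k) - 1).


(k-1)/k = 0.3976
(P2/P1)^exp = 1.4448
W = 2.5152 * 106.8290 * 0.2350 * (1.4448 - 1) = 28.0836 kJ

28.0836 kJ


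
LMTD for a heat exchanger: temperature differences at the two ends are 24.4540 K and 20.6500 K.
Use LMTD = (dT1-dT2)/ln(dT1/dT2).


dT1/dT2 = 1.1842
ln(dT1/dT2) = 0.1691
LMTD = 3.8040 / 0.1691 = 22.4984 K

22.4984 K


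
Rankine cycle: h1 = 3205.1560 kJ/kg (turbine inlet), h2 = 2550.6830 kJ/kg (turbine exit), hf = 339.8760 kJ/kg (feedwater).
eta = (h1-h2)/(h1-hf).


W = 654.4730 kJ/kg
Q_in = 2865.2800 kJ/kg
eta = 0.2284 = 22.8415%

eta = 22.8415%


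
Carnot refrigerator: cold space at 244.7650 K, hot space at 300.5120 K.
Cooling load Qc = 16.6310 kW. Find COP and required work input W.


COP = 244.7650 / 55.7470 = 4.3906
W = 16.6310 / 4.3906 = 3.7878 kW

COP = 4.3906, W = 3.7878 kW


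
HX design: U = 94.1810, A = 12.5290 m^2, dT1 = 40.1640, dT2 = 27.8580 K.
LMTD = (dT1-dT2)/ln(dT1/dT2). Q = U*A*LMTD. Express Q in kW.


LMTD = 33.6367 K
Q = 94.1810 * 12.5290 * 33.6367 = 39691.0417 W = 39.6910 kW

39.6910 kW


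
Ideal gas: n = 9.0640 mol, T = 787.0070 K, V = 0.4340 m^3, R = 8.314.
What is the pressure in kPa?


P = nRT/V = 9.0640 * 8.314 * 787.0070 / 0.4340
= 59307.3491 / 0.4340 = 136652.8780 Pa = 136.6529 kPa

136.6529 kPa


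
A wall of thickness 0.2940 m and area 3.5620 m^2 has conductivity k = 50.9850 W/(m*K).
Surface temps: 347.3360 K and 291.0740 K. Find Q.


dT = 56.2620 K
Q = 50.9850 * 3.5620 * 56.2620 / 0.2940 = 34753.9502 W

34753.9502 W


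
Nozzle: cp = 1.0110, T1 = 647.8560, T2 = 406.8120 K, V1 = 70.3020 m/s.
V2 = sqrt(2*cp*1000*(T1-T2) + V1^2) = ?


dT = 241.0440 K
2*cp*1000*dT = 487390.9680
V1^2 = 4942.3712
V2 = sqrt(492333.3392) = 701.6647 m/s

701.6647 m/s


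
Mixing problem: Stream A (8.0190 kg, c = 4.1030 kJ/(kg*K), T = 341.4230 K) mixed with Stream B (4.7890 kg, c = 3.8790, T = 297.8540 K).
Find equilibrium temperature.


num = 16766.5789
den = 51.4785
Tf = 325.7007 K

325.7007 K


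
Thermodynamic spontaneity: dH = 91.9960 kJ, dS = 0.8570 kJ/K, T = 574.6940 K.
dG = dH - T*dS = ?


T*dS = 574.6940 * 0.8570 = 492.5128 kJ
dG = 91.9960 - 492.5128 = -400.5168 kJ (spontaneous)

dG = -400.5168 kJ, spontaneous


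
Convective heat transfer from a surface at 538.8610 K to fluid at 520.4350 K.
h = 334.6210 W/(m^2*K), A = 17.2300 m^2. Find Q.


dT = 18.4260 K
Q = 334.6210 * 17.2300 * 18.4260 = 106235.4684 W

106235.4684 W


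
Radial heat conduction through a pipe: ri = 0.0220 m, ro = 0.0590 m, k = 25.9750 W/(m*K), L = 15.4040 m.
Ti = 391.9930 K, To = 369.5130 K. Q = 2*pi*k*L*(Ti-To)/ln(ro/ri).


dT = 22.4800 K
ln(ro/ri) = 0.9865
Q = 2*pi*25.9750*15.4040*22.4800 / 0.9865 = 57288.8833 W

57288.8833 W


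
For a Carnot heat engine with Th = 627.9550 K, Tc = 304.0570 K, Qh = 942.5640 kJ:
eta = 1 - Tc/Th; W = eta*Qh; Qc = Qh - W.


eta = 1 - 304.0570/627.9550 = 0.5158
W = 0.5158 * 942.5640 = 486.1727 kJ
Qc = 942.5640 - 486.1727 = 456.3913 kJ

eta = 51.5798%, W = 486.1727 kJ, Qc = 456.3913 kJ


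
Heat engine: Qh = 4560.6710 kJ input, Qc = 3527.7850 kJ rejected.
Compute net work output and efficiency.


W = 4560.6710 - 3527.7850 = 1032.8860 kJ
eta = 1032.8860 / 4560.6710 = 0.2265 = 22.6477%

W = 1032.8860 kJ, eta = 22.6477%


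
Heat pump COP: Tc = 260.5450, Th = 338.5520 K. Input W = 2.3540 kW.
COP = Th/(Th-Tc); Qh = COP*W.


COP = 338.5520 / 78.0070 = 4.3400
Qh = 4.3400 * 2.3540 = 10.2164 kW

COP = 4.3400, Qh = 10.2164 kW


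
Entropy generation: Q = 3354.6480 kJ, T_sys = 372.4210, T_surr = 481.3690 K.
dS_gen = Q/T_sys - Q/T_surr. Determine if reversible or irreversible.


dS_sys = 3354.6480/372.4210 = 9.0077 kJ/K
dS_surr = -3354.6480/481.3690 = -6.9690 kJ/K
dS_gen = 9.0077 - 6.9690 = 2.0387 kJ/K (irreversible)

dS_gen = 2.0387 kJ/K, irreversible


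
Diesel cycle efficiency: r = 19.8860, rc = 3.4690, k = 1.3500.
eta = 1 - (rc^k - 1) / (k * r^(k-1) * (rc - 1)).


r^(k-1) = 2.8477
rc^k = 5.3614
eta = 0.5405 = 54.0510%

54.0510%


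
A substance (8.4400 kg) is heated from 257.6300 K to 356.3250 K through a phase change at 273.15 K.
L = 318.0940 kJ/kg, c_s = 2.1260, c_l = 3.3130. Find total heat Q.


Q1 (sensible, solid) = 8.4400 * 2.1260 * 15.5200 = 278.4822 kJ
Q2 (latent) = 8.4400 * 318.0940 = 2684.7134 kJ
Q3 (sensible, liquid) = 8.4400 * 3.3130 * 83.1750 = 2325.7161 kJ
Q_total = 5288.9116 kJ

5288.9116 kJ


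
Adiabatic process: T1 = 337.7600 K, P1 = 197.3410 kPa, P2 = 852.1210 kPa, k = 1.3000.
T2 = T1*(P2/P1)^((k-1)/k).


(k-1)/k = 0.2308
(P2/P1)^exp = 1.4015
T2 = 337.7600 * 1.4015 = 473.3825 K

473.3825 K


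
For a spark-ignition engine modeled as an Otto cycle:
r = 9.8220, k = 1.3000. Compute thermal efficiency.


r^(k-1) = 1.9845
eta = 1 - 1/1.9845 = 0.4961 = 49.6105%

49.6105%


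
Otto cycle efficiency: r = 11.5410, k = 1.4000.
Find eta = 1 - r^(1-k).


r^(k-1) = 2.6601
eta = 1 - 1/2.6601 = 0.6241 = 62.4074%

62.4074%


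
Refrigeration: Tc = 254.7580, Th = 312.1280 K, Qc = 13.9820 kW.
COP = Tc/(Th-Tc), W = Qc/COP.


COP = 254.7580 / 57.3700 = 4.4406
W = 13.9820 / 4.4406 = 3.1487 kW

COP = 4.4406, W = 3.1487 kW


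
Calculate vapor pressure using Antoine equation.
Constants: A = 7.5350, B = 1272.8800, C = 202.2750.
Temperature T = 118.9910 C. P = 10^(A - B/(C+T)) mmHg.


C+T = 321.2660
B/(C+T) = 3.9621
log10(P) = 7.5350 - 3.9621 = 3.5729
P = 10^3.5729 = 3740.4595 mmHg

3740.4595 mmHg


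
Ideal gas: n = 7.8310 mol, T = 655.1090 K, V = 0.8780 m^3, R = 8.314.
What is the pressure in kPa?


P = nRT/V = 7.8310 * 8.314 * 655.1090 / 0.8780
= 42652.1384 / 0.8780 = 48578.7454 Pa = 48.5787 kPa

48.5787 kPa


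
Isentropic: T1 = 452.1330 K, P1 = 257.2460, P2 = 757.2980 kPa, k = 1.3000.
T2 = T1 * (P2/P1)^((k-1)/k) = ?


(k-1)/k = 0.2308
(P2/P1)^exp = 1.2830
T2 = 452.1330 * 1.2830 = 580.0669 K

580.0669 K
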